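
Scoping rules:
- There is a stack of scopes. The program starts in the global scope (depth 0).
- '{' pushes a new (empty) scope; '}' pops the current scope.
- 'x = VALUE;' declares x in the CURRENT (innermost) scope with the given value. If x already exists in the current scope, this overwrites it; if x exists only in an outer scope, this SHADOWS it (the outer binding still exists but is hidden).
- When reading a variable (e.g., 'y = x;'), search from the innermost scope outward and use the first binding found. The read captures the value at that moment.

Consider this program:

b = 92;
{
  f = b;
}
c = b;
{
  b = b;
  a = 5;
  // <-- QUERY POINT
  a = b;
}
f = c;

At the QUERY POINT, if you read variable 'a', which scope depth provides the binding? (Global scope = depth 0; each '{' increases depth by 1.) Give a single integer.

Step 1: declare b=92 at depth 0
Step 2: enter scope (depth=1)
Step 3: declare f=(read b)=92 at depth 1
Step 4: exit scope (depth=0)
Step 5: declare c=(read b)=92 at depth 0
Step 6: enter scope (depth=1)
Step 7: declare b=(read b)=92 at depth 1
Step 8: declare a=5 at depth 1
Visible at query point: a=5 b=92 c=92

Answer: 1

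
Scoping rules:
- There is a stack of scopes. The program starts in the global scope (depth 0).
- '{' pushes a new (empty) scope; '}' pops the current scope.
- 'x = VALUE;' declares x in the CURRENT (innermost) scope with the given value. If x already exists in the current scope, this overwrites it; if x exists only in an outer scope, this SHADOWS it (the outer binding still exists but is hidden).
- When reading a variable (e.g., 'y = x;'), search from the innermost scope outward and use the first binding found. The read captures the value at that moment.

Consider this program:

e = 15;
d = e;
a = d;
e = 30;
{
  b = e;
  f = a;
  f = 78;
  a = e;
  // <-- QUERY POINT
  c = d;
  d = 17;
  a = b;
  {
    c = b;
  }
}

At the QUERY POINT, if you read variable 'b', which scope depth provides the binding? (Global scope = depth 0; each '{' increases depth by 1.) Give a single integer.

Answer: 1

Derivation:
Step 1: declare e=15 at depth 0
Step 2: declare d=(read e)=15 at depth 0
Step 3: declare a=(read d)=15 at depth 0
Step 4: declare e=30 at depth 0
Step 5: enter scope (depth=1)
Step 6: declare b=(read e)=30 at depth 1
Step 7: declare f=(read a)=15 at depth 1
Step 8: declare f=78 at depth 1
Step 9: declare a=(read e)=30 at depth 1
Visible at query point: a=30 b=30 d=15 e=30 f=78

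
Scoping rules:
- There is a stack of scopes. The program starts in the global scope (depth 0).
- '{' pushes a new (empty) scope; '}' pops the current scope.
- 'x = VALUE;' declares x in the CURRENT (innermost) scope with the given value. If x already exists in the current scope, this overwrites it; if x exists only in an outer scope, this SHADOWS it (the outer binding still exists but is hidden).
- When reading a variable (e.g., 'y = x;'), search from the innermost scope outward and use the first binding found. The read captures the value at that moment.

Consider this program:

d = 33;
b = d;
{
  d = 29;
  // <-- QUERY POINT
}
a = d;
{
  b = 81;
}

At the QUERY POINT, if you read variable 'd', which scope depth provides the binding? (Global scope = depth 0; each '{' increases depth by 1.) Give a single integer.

Step 1: declare d=33 at depth 0
Step 2: declare b=(read d)=33 at depth 0
Step 3: enter scope (depth=1)
Step 4: declare d=29 at depth 1
Visible at query point: b=33 d=29

Answer: 1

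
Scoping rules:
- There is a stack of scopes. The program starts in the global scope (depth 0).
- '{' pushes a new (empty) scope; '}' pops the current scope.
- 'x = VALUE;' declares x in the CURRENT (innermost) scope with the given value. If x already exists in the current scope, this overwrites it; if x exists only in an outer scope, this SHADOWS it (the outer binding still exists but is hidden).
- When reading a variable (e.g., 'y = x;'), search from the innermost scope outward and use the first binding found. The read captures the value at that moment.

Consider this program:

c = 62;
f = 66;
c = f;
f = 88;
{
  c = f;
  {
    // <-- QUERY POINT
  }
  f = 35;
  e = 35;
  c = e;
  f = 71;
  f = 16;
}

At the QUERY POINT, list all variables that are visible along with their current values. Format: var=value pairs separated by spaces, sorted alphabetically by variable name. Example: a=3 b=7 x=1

Step 1: declare c=62 at depth 0
Step 2: declare f=66 at depth 0
Step 3: declare c=(read f)=66 at depth 0
Step 4: declare f=88 at depth 0
Step 5: enter scope (depth=1)
Step 6: declare c=(read f)=88 at depth 1
Step 7: enter scope (depth=2)
Visible at query point: c=88 f=88

Answer: c=88 f=88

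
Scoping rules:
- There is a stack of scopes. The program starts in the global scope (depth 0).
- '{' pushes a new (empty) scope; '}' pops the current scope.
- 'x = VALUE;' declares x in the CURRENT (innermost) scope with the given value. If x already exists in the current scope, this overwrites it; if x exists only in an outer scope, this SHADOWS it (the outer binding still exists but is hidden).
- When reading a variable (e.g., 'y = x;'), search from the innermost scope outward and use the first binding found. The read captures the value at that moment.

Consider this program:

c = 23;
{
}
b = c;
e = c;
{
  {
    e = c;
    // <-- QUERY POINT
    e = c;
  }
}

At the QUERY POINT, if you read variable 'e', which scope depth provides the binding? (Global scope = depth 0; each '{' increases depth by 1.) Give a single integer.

Step 1: declare c=23 at depth 0
Step 2: enter scope (depth=1)
Step 3: exit scope (depth=0)
Step 4: declare b=(read c)=23 at depth 0
Step 5: declare e=(read c)=23 at depth 0
Step 6: enter scope (depth=1)
Step 7: enter scope (depth=2)
Step 8: declare e=(read c)=23 at depth 2
Visible at query point: b=23 c=23 e=23

Answer: 2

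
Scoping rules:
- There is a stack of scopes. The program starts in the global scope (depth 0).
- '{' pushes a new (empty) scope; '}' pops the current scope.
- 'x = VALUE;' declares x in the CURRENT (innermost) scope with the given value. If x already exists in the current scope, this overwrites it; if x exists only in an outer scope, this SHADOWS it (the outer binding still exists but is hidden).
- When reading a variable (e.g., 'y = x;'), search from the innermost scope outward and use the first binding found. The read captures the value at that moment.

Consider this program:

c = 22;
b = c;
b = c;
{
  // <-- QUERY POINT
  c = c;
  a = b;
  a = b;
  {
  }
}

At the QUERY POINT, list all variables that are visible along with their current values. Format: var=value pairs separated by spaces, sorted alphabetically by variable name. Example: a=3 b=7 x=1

Answer: b=22 c=22

Derivation:
Step 1: declare c=22 at depth 0
Step 2: declare b=(read c)=22 at depth 0
Step 3: declare b=(read c)=22 at depth 0
Step 4: enter scope (depth=1)
Visible at query point: b=22 c=22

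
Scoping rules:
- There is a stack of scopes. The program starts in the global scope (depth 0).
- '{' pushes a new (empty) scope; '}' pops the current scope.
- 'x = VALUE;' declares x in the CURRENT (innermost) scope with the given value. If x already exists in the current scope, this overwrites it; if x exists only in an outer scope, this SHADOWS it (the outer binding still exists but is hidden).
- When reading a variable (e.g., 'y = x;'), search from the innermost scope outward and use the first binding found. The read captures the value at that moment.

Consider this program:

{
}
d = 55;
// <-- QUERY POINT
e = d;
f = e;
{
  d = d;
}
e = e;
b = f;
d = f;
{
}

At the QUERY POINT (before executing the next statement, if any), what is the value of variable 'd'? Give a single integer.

Answer: 55

Derivation:
Step 1: enter scope (depth=1)
Step 2: exit scope (depth=0)
Step 3: declare d=55 at depth 0
Visible at query point: d=55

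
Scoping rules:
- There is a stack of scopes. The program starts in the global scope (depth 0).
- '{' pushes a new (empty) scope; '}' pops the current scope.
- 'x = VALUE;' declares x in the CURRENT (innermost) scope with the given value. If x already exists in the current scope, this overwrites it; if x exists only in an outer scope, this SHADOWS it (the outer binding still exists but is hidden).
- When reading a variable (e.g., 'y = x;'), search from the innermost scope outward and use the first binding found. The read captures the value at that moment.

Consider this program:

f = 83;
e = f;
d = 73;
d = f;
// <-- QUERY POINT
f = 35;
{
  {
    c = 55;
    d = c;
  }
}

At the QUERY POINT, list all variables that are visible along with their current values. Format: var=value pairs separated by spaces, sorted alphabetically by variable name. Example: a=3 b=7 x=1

Answer: d=83 e=83 f=83

Derivation:
Step 1: declare f=83 at depth 0
Step 2: declare e=(read f)=83 at depth 0
Step 3: declare d=73 at depth 0
Step 4: declare d=(read f)=83 at depth 0
Visible at query point: d=83 e=83 f=83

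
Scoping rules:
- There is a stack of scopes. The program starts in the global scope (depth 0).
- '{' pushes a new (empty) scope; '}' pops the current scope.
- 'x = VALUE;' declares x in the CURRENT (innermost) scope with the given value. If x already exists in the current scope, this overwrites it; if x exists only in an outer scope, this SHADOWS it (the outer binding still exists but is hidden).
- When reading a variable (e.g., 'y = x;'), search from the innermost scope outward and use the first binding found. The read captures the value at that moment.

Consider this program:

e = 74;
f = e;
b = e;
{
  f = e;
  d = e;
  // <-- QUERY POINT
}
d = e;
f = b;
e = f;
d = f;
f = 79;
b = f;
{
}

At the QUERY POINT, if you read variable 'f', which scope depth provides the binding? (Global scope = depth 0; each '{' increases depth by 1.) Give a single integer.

Step 1: declare e=74 at depth 0
Step 2: declare f=(read e)=74 at depth 0
Step 3: declare b=(read e)=74 at depth 0
Step 4: enter scope (depth=1)
Step 5: declare f=(read e)=74 at depth 1
Step 6: declare d=(read e)=74 at depth 1
Visible at query point: b=74 d=74 e=74 f=74

Answer: 1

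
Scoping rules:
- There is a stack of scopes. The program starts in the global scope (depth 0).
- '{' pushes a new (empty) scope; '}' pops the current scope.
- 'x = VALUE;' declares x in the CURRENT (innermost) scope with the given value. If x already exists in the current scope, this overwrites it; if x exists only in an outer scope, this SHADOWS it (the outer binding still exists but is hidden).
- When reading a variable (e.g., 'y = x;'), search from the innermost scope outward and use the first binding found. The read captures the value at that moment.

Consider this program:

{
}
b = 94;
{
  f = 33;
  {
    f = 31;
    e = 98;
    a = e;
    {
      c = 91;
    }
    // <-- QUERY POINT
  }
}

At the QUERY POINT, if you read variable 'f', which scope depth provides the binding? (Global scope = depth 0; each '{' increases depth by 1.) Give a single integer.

Answer: 2

Derivation:
Step 1: enter scope (depth=1)
Step 2: exit scope (depth=0)
Step 3: declare b=94 at depth 0
Step 4: enter scope (depth=1)
Step 5: declare f=33 at depth 1
Step 6: enter scope (depth=2)
Step 7: declare f=31 at depth 2
Step 8: declare e=98 at depth 2
Step 9: declare a=(read e)=98 at depth 2
Step 10: enter scope (depth=3)
Step 11: declare c=91 at depth 3
Step 12: exit scope (depth=2)
Visible at query point: a=98 b=94 e=98 f=31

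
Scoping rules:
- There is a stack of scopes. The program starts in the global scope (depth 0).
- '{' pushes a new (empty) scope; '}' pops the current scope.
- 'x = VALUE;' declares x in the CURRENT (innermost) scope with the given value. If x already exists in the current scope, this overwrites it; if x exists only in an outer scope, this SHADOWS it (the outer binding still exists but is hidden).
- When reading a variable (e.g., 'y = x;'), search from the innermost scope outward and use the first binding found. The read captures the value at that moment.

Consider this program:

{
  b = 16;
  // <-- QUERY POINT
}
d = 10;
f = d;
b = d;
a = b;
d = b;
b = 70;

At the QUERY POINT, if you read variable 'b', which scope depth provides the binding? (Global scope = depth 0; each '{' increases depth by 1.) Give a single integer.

Answer: 1

Derivation:
Step 1: enter scope (depth=1)
Step 2: declare b=16 at depth 1
Visible at query point: b=16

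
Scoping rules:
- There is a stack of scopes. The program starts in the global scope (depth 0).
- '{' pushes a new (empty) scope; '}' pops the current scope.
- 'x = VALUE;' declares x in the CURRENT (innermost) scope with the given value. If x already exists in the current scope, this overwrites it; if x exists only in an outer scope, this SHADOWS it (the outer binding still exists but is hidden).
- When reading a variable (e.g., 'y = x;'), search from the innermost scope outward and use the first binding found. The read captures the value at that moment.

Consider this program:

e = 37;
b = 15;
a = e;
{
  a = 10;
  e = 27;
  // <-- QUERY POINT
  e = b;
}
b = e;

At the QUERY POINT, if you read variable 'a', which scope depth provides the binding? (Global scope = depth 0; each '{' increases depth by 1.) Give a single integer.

Step 1: declare e=37 at depth 0
Step 2: declare b=15 at depth 0
Step 3: declare a=(read e)=37 at depth 0
Step 4: enter scope (depth=1)
Step 5: declare a=10 at depth 1
Step 6: declare e=27 at depth 1
Visible at query point: a=10 b=15 e=27

Answer: 1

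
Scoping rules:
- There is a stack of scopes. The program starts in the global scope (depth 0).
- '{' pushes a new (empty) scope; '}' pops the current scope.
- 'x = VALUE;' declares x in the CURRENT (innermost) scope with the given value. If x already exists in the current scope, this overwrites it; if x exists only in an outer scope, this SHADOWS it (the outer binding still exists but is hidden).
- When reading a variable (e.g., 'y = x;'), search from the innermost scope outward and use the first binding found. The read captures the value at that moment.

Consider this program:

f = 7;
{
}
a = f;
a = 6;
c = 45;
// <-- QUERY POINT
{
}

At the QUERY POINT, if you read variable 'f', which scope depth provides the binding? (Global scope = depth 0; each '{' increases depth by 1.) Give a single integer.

Answer: 0

Derivation:
Step 1: declare f=7 at depth 0
Step 2: enter scope (depth=1)
Step 3: exit scope (depth=0)
Step 4: declare a=(read f)=7 at depth 0
Step 5: declare a=6 at depth 0
Step 6: declare c=45 at depth 0
Visible at query point: a=6 c=45 f=7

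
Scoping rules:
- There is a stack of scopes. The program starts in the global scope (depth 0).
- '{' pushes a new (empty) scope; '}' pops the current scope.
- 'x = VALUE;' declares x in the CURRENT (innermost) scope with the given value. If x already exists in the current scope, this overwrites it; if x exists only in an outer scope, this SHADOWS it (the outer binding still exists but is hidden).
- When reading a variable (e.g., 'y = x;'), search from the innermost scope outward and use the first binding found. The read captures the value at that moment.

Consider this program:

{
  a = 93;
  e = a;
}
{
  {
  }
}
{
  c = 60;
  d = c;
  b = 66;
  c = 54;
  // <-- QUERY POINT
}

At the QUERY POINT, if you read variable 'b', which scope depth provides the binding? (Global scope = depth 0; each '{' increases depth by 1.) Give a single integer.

Answer: 1

Derivation:
Step 1: enter scope (depth=1)
Step 2: declare a=93 at depth 1
Step 3: declare e=(read a)=93 at depth 1
Step 4: exit scope (depth=0)
Step 5: enter scope (depth=1)
Step 6: enter scope (depth=2)
Step 7: exit scope (depth=1)
Step 8: exit scope (depth=0)
Step 9: enter scope (depth=1)
Step 10: declare c=60 at depth 1
Step 11: declare d=(read c)=60 at depth 1
Step 12: declare b=66 at depth 1
Step 13: declare c=54 at depth 1
Visible at query point: b=66 c=54 d=60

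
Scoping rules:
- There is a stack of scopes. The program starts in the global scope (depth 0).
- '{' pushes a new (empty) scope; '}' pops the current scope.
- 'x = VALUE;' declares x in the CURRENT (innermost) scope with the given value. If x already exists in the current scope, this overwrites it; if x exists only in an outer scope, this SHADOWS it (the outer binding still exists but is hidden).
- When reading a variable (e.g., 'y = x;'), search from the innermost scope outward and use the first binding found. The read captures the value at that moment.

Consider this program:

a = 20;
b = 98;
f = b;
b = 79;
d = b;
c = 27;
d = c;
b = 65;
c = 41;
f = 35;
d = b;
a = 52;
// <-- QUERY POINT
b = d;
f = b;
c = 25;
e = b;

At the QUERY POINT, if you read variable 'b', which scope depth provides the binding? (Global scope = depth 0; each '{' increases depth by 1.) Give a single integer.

Answer: 0

Derivation:
Step 1: declare a=20 at depth 0
Step 2: declare b=98 at depth 0
Step 3: declare f=(read b)=98 at depth 0
Step 4: declare b=79 at depth 0
Step 5: declare d=(read b)=79 at depth 0
Step 6: declare c=27 at depth 0
Step 7: declare d=(read c)=27 at depth 0
Step 8: declare b=65 at depth 0
Step 9: declare c=41 at depth 0
Step 10: declare f=35 at depth 0
Step 11: declare d=(read b)=65 at depth 0
Step 12: declare a=52 at depth 0
Visible at query point: a=52 b=65 c=41 d=65 f=35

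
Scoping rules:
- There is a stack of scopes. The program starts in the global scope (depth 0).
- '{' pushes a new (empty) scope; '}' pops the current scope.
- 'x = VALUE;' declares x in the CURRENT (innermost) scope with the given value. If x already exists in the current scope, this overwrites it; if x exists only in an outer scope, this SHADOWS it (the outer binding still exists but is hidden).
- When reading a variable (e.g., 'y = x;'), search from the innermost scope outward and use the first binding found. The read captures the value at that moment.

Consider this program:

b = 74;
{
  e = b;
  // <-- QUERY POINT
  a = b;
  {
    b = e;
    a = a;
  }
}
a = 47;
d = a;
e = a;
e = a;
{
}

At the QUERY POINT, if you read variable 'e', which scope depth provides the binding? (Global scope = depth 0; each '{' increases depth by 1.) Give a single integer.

Answer: 1

Derivation:
Step 1: declare b=74 at depth 0
Step 2: enter scope (depth=1)
Step 3: declare e=(read b)=74 at depth 1
Visible at query point: b=74 e=74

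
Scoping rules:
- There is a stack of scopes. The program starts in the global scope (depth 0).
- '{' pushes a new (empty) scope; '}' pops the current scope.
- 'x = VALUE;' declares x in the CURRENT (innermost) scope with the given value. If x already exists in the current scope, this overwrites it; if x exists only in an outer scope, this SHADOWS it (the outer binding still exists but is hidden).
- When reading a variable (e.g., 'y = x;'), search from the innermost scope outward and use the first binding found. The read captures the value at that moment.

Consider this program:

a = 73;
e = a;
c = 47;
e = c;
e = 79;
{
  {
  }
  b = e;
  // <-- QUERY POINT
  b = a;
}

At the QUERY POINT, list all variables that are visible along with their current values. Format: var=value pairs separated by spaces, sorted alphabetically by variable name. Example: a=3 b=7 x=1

Step 1: declare a=73 at depth 0
Step 2: declare e=(read a)=73 at depth 0
Step 3: declare c=47 at depth 0
Step 4: declare e=(read c)=47 at depth 0
Step 5: declare e=79 at depth 0
Step 6: enter scope (depth=1)
Step 7: enter scope (depth=2)
Step 8: exit scope (depth=1)
Step 9: declare b=(read e)=79 at depth 1
Visible at query point: a=73 b=79 c=47 e=79

Answer: a=73 b=79 c=47 e=79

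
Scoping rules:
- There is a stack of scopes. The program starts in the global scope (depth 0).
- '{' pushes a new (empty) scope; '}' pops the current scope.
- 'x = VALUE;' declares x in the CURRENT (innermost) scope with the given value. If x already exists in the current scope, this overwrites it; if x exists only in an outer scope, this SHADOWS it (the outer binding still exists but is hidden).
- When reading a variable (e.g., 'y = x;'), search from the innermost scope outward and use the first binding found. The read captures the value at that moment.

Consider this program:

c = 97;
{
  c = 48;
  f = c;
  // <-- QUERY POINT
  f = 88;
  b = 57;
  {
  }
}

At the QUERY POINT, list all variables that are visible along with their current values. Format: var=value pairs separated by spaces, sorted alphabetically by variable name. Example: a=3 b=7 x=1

Answer: c=48 f=48

Derivation:
Step 1: declare c=97 at depth 0
Step 2: enter scope (depth=1)
Step 3: declare c=48 at depth 1
Step 4: declare f=(read c)=48 at depth 1
Visible at query point: c=48 f=48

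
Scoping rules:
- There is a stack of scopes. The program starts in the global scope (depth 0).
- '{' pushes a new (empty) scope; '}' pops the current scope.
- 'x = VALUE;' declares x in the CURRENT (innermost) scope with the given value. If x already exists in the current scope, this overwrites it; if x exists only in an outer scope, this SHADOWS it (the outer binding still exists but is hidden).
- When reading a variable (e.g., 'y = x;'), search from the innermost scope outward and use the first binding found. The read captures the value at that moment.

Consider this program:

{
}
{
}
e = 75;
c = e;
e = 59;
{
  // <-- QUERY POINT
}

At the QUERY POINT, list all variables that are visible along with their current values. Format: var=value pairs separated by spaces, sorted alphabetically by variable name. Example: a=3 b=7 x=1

Answer: c=75 e=59

Derivation:
Step 1: enter scope (depth=1)
Step 2: exit scope (depth=0)
Step 3: enter scope (depth=1)
Step 4: exit scope (depth=0)
Step 5: declare e=75 at depth 0
Step 6: declare c=(read e)=75 at depth 0
Step 7: declare e=59 at depth 0
Step 8: enter scope (depth=1)
Visible at query point: c=75 e=59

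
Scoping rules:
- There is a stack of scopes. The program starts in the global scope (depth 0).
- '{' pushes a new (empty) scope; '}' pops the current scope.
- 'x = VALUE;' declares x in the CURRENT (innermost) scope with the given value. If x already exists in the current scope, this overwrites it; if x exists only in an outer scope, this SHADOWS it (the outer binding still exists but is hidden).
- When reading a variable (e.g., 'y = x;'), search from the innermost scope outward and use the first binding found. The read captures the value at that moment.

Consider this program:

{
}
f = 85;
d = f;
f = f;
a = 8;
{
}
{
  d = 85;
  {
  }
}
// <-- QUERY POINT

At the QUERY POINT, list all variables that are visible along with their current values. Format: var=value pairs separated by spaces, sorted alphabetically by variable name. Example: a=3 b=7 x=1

Step 1: enter scope (depth=1)
Step 2: exit scope (depth=0)
Step 3: declare f=85 at depth 0
Step 4: declare d=(read f)=85 at depth 0
Step 5: declare f=(read f)=85 at depth 0
Step 6: declare a=8 at depth 0
Step 7: enter scope (depth=1)
Step 8: exit scope (depth=0)
Step 9: enter scope (depth=1)
Step 10: declare d=85 at depth 1
Step 11: enter scope (depth=2)
Step 12: exit scope (depth=1)
Step 13: exit scope (depth=0)
Visible at query point: a=8 d=85 f=85

Answer: a=8 d=85 f=85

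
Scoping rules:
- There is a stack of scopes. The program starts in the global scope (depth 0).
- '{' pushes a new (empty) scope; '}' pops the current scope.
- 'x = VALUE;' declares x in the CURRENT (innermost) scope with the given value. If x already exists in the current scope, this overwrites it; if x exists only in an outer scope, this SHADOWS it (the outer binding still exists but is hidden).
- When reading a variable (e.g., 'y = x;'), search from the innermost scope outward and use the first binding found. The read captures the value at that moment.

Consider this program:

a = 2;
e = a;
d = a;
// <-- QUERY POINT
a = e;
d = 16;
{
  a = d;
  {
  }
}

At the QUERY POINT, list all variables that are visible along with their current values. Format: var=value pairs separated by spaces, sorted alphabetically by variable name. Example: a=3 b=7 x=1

Step 1: declare a=2 at depth 0
Step 2: declare e=(read a)=2 at depth 0
Step 3: declare d=(read a)=2 at depth 0
Visible at query point: a=2 d=2 e=2

Answer: a=2 d=2 e=2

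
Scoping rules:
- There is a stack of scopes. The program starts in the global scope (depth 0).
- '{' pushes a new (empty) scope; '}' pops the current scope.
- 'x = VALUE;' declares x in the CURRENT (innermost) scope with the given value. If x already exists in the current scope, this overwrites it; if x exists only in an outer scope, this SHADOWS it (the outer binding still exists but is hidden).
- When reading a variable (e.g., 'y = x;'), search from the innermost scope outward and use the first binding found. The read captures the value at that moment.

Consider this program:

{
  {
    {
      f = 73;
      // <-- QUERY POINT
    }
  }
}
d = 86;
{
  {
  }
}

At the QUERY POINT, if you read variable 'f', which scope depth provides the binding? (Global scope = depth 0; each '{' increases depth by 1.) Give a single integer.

Answer: 3

Derivation:
Step 1: enter scope (depth=1)
Step 2: enter scope (depth=2)
Step 3: enter scope (depth=3)
Step 4: declare f=73 at depth 3
Visible at query point: f=73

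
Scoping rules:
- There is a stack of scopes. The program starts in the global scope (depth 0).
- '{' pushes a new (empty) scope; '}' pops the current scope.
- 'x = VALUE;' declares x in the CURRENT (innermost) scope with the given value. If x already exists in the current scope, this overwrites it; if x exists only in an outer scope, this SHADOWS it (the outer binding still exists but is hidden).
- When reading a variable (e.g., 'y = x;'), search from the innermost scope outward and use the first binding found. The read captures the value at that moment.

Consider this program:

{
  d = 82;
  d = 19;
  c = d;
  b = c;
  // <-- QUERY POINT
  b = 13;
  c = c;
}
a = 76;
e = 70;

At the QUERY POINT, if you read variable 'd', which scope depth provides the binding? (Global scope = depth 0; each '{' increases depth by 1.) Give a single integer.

Step 1: enter scope (depth=1)
Step 2: declare d=82 at depth 1
Step 3: declare d=19 at depth 1
Step 4: declare c=(read d)=19 at depth 1
Step 5: declare b=(read c)=19 at depth 1
Visible at query point: b=19 c=19 d=19

Answer: 1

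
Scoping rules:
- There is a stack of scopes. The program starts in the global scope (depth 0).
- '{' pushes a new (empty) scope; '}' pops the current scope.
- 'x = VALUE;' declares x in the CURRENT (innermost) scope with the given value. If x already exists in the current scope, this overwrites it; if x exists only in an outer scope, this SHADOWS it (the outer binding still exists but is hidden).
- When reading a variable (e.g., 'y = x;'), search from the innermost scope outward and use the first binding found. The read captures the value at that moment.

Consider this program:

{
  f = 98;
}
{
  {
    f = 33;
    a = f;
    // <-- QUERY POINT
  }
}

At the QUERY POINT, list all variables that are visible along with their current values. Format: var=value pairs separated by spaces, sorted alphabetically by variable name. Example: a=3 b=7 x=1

Answer: a=33 f=33

Derivation:
Step 1: enter scope (depth=1)
Step 2: declare f=98 at depth 1
Step 3: exit scope (depth=0)
Step 4: enter scope (depth=1)
Step 5: enter scope (depth=2)
Step 6: declare f=33 at depth 2
Step 7: declare a=(read f)=33 at depth 2
Visible at query point: a=33 f=33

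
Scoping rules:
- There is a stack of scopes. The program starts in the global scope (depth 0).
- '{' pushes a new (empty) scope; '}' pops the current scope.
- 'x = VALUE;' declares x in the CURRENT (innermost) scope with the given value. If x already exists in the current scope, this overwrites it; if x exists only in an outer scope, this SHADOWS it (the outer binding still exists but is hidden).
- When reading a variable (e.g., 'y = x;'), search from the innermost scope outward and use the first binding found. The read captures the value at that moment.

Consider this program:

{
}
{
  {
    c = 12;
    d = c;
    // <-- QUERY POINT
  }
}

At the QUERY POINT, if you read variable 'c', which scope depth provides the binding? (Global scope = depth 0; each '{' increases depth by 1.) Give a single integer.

Answer: 2

Derivation:
Step 1: enter scope (depth=1)
Step 2: exit scope (depth=0)
Step 3: enter scope (depth=1)
Step 4: enter scope (depth=2)
Step 5: declare c=12 at depth 2
Step 6: declare d=(read c)=12 at depth 2
Visible at query point: c=12 d=12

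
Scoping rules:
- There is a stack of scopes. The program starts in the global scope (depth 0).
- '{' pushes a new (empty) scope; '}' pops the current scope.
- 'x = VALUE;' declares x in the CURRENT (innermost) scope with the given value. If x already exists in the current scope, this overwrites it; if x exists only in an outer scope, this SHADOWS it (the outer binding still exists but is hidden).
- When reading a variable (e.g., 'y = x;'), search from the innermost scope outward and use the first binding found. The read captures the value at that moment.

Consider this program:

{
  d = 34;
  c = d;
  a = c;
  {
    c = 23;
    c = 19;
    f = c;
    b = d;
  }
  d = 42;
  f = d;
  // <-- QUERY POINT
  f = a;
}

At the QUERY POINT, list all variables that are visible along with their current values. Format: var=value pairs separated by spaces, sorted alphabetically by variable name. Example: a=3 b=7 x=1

Answer: a=34 c=34 d=42 f=42

Derivation:
Step 1: enter scope (depth=1)
Step 2: declare d=34 at depth 1
Step 3: declare c=(read d)=34 at depth 1
Step 4: declare a=(read c)=34 at depth 1
Step 5: enter scope (depth=2)
Step 6: declare c=23 at depth 2
Step 7: declare c=19 at depth 2
Step 8: declare f=(read c)=19 at depth 2
Step 9: declare b=(read d)=34 at depth 2
Step 10: exit scope (depth=1)
Step 11: declare d=42 at depth 1
Step 12: declare f=(read d)=42 at depth 1
Visible at query point: a=34 c=34 d=42 f=42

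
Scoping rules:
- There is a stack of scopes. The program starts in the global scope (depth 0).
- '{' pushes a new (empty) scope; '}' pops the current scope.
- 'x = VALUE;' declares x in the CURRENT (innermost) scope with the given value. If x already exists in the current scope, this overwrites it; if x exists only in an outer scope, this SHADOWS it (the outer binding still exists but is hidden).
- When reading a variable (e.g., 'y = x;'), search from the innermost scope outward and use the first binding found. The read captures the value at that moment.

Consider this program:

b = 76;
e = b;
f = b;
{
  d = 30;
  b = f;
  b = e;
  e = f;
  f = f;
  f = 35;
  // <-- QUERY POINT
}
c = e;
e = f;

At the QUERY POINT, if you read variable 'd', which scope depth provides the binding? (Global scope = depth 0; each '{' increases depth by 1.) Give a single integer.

Answer: 1

Derivation:
Step 1: declare b=76 at depth 0
Step 2: declare e=(read b)=76 at depth 0
Step 3: declare f=(read b)=76 at depth 0
Step 4: enter scope (depth=1)
Step 5: declare d=30 at depth 1
Step 6: declare b=(read f)=76 at depth 1
Step 7: declare b=(read e)=76 at depth 1
Step 8: declare e=(read f)=76 at depth 1
Step 9: declare f=(read f)=76 at depth 1
Step 10: declare f=35 at depth 1
Visible at query point: b=76 d=30 e=76 f=35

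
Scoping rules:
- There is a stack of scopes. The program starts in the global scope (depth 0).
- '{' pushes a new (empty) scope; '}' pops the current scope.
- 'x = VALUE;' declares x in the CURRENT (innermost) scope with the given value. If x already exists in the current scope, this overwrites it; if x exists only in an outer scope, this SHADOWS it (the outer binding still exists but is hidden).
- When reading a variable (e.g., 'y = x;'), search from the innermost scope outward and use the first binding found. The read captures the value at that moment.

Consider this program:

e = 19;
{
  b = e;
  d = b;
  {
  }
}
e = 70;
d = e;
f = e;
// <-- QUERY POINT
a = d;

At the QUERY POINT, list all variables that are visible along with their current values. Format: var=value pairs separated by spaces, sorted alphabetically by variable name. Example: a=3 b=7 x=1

Step 1: declare e=19 at depth 0
Step 2: enter scope (depth=1)
Step 3: declare b=(read e)=19 at depth 1
Step 4: declare d=(read b)=19 at depth 1
Step 5: enter scope (depth=2)
Step 6: exit scope (depth=1)
Step 7: exit scope (depth=0)
Step 8: declare e=70 at depth 0
Step 9: declare d=(read e)=70 at depth 0
Step 10: declare f=(read e)=70 at depth 0
Visible at query point: d=70 e=70 f=70

Answer: d=70 e=70 f=70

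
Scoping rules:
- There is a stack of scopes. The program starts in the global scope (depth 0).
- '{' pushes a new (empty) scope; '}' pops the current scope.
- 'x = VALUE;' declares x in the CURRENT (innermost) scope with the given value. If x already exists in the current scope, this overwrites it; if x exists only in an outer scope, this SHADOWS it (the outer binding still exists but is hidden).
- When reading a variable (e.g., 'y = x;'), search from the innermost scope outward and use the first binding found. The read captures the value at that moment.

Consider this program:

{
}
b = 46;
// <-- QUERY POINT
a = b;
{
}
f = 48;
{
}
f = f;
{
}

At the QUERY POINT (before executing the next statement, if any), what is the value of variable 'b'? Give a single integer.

Answer: 46

Derivation:
Step 1: enter scope (depth=1)
Step 2: exit scope (depth=0)
Step 3: declare b=46 at depth 0
Visible at query point: b=46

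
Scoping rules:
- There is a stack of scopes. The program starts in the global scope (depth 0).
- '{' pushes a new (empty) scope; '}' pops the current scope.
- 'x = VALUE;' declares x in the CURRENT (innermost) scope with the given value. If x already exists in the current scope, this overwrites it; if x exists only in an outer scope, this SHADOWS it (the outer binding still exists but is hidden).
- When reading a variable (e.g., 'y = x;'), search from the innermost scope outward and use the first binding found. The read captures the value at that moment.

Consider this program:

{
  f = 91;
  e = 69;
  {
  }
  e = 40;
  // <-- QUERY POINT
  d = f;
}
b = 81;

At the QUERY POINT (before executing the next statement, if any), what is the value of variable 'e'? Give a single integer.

Step 1: enter scope (depth=1)
Step 2: declare f=91 at depth 1
Step 3: declare e=69 at depth 1
Step 4: enter scope (depth=2)
Step 5: exit scope (depth=1)
Step 6: declare e=40 at depth 1
Visible at query point: e=40 f=91

Answer: 40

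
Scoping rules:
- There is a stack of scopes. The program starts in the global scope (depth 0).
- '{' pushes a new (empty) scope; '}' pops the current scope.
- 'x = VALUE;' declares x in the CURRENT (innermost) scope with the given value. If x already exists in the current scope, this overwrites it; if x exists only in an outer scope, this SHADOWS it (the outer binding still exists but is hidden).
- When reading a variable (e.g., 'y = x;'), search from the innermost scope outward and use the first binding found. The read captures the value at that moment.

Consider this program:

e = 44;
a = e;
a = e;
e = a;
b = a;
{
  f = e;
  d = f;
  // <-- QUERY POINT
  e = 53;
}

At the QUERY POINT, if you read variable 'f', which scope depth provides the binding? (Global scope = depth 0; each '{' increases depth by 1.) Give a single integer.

Step 1: declare e=44 at depth 0
Step 2: declare a=(read e)=44 at depth 0
Step 3: declare a=(read e)=44 at depth 0
Step 4: declare e=(read a)=44 at depth 0
Step 5: declare b=(read a)=44 at depth 0
Step 6: enter scope (depth=1)
Step 7: declare f=(read e)=44 at depth 1
Step 8: declare d=(read f)=44 at depth 1
Visible at query point: a=44 b=44 d=44 e=44 f=44

Answer: 1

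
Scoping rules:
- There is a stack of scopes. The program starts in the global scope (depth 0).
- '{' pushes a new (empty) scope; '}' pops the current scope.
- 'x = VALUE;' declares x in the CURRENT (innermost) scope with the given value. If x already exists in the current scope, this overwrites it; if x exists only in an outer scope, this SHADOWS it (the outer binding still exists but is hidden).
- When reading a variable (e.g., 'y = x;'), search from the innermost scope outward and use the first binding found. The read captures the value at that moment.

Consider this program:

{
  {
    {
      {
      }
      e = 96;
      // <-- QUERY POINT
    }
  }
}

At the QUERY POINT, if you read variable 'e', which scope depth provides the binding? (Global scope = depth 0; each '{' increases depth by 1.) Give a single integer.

Step 1: enter scope (depth=1)
Step 2: enter scope (depth=2)
Step 3: enter scope (depth=3)
Step 4: enter scope (depth=4)
Step 5: exit scope (depth=3)
Step 6: declare e=96 at depth 3
Visible at query point: e=96

Answer: 3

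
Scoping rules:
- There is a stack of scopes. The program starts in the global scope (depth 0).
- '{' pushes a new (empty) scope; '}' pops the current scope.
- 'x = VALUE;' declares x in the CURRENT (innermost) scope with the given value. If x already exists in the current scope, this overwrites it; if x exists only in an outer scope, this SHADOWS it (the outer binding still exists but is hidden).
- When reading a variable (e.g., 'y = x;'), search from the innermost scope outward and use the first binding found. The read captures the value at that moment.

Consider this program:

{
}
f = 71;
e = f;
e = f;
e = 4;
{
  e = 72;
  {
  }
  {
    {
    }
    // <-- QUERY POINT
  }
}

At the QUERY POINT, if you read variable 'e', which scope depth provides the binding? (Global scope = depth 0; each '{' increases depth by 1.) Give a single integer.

Step 1: enter scope (depth=1)
Step 2: exit scope (depth=0)
Step 3: declare f=71 at depth 0
Step 4: declare e=(read f)=71 at depth 0
Step 5: declare e=(read f)=71 at depth 0
Step 6: declare e=4 at depth 0
Step 7: enter scope (depth=1)
Step 8: declare e=72 at depth 1
Step 9: enter scope (depth=2)
Step 10: exit scope (depth=1)
Step 11: enter scope (depth=2)
Step 12: enter scope (depth=3)
Step 13: exit scope (depth=2)
Visible at query point: e=72 f=71

Answer: 1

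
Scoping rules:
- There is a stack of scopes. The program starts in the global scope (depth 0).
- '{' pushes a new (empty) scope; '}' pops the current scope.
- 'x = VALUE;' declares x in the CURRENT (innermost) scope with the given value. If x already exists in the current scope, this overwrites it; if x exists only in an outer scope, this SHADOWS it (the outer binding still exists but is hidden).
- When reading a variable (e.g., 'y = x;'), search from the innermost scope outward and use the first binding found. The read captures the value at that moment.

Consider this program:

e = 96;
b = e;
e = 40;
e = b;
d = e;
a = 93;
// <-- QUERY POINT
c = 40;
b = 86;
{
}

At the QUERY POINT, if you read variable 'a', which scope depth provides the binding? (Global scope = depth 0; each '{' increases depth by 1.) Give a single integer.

Answer: 0

Derivation:
Step 1: declare e=96 at depth 0
Step 2: declare b=(read e)=96 at depth 0
Step 3: declare e=40 at depth 0
Step 4: declare e=(read b)=96 at depth 0
Step 5: declare d=(read e)=96 at depth 0
Step 6: declare a=93 at depth 0
Visible at query point: a=93 b=96 d=96 e=96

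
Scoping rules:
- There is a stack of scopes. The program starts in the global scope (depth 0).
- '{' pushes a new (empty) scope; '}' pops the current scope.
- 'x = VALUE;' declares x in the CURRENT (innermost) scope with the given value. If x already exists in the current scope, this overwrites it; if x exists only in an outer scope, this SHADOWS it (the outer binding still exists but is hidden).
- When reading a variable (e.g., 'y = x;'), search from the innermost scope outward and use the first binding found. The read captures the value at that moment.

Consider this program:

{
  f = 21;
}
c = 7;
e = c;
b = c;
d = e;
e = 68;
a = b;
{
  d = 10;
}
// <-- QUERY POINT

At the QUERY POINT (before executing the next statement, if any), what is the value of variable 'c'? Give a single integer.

Answer: 7

Derivation:
Step 1: enter scope (depth=1)
Step 2: declare f=21 at depth 1
Step 3: exit scope (depth=0)
Step 4: declare c=7 at depth 0
Step 5: declare e=(read c)=7 at depth 0
Step 6: declare b=(read c)=7 at depth 0
Step 7: declare d=(read e)=7 at depth 0
Step 8: declare e=68 at depth 0
Step 9: declare a=(read b)=7 at depth 0
Step 10: enter scope (depth=1)
Step 11: declare d=10 at depth 1
Step 12: exit scope (depth=0)
Visible at query point: a=7 b=7 c=7 d=7 e=68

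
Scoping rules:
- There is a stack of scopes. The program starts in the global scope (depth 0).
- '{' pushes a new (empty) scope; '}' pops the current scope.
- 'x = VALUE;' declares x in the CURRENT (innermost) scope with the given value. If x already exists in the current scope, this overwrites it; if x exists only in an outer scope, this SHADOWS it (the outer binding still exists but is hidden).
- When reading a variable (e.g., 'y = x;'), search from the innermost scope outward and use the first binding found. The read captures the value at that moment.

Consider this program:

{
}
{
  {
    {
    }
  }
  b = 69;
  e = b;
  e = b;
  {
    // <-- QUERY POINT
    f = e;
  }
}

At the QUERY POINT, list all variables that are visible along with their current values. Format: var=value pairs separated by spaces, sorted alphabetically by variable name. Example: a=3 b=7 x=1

Step 1: enter scope (depth=1)
Step 2: exit scope (depth=0)
Step 3: enter scope (depth=1)
Step 4: enter scope (depth=2)
Step 5: enter scope (depth=3)
Step 6: exit scope (depth=2)
Step 7: exit scope (depth=1)
Step 8: declare b=69 at depth 1
Step 9: declare e=(read b)=69 at depth 1
Step 10: declare e=(read b)=69 at depth 1
Step 11: enter scope (depth=2)
Visible at query point: b=69 e=69

Answer: b=69 e=69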